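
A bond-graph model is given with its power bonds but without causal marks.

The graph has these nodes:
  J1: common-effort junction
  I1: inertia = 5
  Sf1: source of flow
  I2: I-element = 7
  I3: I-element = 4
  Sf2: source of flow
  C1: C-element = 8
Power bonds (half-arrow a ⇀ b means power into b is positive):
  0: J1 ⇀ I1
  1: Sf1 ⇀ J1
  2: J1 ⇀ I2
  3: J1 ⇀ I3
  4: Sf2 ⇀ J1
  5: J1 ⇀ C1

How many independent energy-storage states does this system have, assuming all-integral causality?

bond 1 stroke→Sf1  (Sf1 fixes flow; stroke at Sf1)
bond 4 stroke→Sf2  (Sf2 (Sf) sets flow on bond)
bond 0 stroke→I1  (prefer integral on I1)
bond 2 stroke→I2  (I2 outputs flow p/I2)
bond 3 stroke→I3  (I3 integral (f out))
bond 5 stroke→J1  (only one effort-in slot at J1)

4  (C1, I1, I2, I3 all integral)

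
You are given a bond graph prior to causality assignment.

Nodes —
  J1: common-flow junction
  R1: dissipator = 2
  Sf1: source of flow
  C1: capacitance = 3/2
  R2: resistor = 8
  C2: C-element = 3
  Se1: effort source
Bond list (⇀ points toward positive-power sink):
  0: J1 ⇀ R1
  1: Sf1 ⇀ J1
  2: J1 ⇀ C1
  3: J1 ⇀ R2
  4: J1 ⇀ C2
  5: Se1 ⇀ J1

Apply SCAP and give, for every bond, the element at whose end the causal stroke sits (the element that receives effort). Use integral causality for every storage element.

bond 0 stroke→J1
bond 1 stroke→Sf1
bond 2 stroke→J1
bond 3 stroke→J1
bond 4 stroke→J1
bond 5 stroke→J1

bond 1 |Sf1  (Sf1: flow source, stroke at near end)
bond 5 |J1  (Se1 (Se) sets effort on bond)
bond 0 |J1  (1-jn J1 has f-setter on 1)
bond 2 |J1  (1-jn J1 has f-setter on 1)
bond 3 |J1  (common-f at J1 fixed by 1)
bond 4 |J1  (1-jn J1 has f-setter on 1)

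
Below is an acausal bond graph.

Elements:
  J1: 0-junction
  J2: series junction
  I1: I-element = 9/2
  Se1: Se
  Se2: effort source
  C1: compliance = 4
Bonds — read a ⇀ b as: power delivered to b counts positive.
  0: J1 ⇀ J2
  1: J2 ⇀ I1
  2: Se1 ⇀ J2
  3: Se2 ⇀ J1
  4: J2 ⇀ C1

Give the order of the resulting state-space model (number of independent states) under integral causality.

b2 →J2  (Se1 (Se) sets effort on bond)
b3 →J1  (Se2 fixes effort; stroke away)
b0 →J2  (J1 effort already set via bond 3)
b1 →I1  (I1 integral (f out))
b4 →J2  (1-jn J2 has f-setter on 1)

2  (C1, I1 all integral)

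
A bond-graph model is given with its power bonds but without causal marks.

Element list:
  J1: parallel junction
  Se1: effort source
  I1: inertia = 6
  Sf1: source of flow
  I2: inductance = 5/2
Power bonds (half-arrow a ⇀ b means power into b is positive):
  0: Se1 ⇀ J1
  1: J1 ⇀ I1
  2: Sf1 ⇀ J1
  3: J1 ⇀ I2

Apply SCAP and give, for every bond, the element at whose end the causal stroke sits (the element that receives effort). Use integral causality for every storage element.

#0 stroke at J1  (Se1 (Se) sets effort on bond)
#2 stroke at Sf1  (source Sf1 imposes f)
#1 stroke at I1  (0-jn J1 has e-setter on 0)
#3 stroke at I2  (common-e at J1 fixed by 0)

β0 stroke→J1
β1 stroke→I1
β2 stroke→Sf1
β3 stroke→I2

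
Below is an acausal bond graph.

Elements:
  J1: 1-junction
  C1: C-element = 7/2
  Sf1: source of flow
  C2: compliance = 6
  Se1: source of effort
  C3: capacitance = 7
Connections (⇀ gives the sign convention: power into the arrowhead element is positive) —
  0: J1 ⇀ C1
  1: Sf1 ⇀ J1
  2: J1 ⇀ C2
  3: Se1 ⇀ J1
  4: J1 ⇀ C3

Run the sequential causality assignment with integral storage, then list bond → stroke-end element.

bond 1 →Sf1  (Sf1 (Sf) sets flow on bond)
bond 3 →J1  (Se1 (Se) sets effort on bond)
bond 0 →J1  (J1 flow already set via bond 1)
bond 2 →J1  (J1: bond 1 brought flow, rest push out)
bond 4 →J1  (1-jn J1 has f-setter on 1)

#0 →J1
#1 →Sf1
#2 →J1
#3 →J1
#4 →J1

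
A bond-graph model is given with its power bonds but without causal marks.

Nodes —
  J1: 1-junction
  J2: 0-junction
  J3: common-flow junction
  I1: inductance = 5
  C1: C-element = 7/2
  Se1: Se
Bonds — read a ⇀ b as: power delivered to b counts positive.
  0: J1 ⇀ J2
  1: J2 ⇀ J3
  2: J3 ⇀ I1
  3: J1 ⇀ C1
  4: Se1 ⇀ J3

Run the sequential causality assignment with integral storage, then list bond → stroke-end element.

#0 →J2
#1 →J3
#2 →I1
#3 →J1
#4 →J3

bond 4 stroke at J3  (Se1: effort source, stroke at far end)
bond 2 stroke at I1  (prefer integral on I1)
bond 1 stroke at J3  (J3 flow already set via bond 2)
bond 0 stroke at J2  (J2 needs exactly one e-in)
bond 3 stroke at J1  (J1 flow already set via bond 0)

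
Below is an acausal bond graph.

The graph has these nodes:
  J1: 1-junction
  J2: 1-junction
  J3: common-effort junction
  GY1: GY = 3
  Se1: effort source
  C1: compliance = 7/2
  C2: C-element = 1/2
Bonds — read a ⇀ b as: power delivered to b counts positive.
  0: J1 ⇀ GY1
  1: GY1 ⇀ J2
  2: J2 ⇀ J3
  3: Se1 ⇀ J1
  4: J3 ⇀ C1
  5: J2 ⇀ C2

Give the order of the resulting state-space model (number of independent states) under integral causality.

2  (C1, C2 all integral)

b3 stroke→J1  (Se1 fixes effort; stroke away)
b0 stroke→GY1  (only one flow-in slot at J1)
b1 stroke→GY1  (GY GY1: same side as bond 0)
b2 stroke→J2  (1-jn J2 has f-setter on 1)
b5 stroke→J2  (J2: bond 1 brought flow, rest push out)
b4 stroke→J3  (J3: last free bond brings effort in)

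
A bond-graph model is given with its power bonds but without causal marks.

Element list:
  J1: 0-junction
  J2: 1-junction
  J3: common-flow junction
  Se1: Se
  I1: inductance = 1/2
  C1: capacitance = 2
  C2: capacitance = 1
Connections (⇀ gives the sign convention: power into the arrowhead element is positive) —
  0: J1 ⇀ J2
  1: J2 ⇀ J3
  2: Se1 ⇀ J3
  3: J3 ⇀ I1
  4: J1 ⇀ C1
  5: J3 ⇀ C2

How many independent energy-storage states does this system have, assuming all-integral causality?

β2 |J3  (Se1: effort source, stroke at far end)
β3 |I1  (I1: I, integral causality)
β1 |J3  (J3: bond 3 brought flow, rest push out)
β5 |J3  (1-jn J3 has f-setter on 3)
β0 |J2  (J2: bond 1 brought flow, rest push out)
β4 |J1  (closing 0-jn rule on J1)

3  (C1, C2, I1 all integral)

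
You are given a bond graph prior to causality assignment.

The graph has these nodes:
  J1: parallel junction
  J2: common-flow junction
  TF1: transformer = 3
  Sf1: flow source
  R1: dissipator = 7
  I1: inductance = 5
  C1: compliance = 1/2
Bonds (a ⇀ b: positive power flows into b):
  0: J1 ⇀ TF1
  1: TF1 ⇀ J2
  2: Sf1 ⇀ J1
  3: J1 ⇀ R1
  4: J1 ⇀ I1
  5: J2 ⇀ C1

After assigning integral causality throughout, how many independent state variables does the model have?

β2 |Sf1  (Sf1 fixes flow; stroke at Sf1)
β4 |I1  (I1: I, integral causality)
β5 |J2  (C1: C, integral causality)
β1 |TF1  (J2 needs exactly one f-in)
β0 |J1  (TF1: transformer flips bond 1)
β3 |R1  (J1: bond 0 brought effort, rest push out)

2  (C1, I1 all integral)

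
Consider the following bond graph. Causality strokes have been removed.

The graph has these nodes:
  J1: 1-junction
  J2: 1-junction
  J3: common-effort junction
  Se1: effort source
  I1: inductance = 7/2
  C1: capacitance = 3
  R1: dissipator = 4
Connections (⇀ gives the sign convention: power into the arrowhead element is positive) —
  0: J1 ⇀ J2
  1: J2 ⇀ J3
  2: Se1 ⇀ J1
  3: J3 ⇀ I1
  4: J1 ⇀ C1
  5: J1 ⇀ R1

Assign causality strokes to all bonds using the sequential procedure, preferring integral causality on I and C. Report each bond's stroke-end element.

#2 stroke→J1  (Se1 fixes effort; stroke away)
#3 stroke→I1  (I1 integral (f out))
#1 stroke→J3  (only one effort-in slot at J3)
#0 stroke→J2  (1-jn J2 has f-setter on 1)
#4 stroke→J1  (1-jn J1 has f-setter on 0)
#5 stroke→J1  (common-f at J1 fixed by 0)

bond 0 stroke at J2
bond 1 stroke at J3
bond 2 stroke at J1
bond 3 stroke at I1
bond 4 stroke at J1
bond 5 stroke at J1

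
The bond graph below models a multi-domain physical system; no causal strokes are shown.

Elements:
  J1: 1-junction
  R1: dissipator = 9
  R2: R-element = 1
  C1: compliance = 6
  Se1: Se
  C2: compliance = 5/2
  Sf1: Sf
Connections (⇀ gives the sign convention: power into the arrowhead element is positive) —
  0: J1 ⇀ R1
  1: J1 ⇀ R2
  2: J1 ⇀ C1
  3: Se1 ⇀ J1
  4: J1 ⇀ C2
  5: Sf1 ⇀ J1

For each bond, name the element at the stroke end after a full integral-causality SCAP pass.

bond 0 →J1
bond 1 →J1
bond 2 →J1
bond 3 →J1
bond 4 →J1
bond 5 →Sf1

#3 →J1  (Se1: effort source, stroke at far end)
#5 →Sf1  (Sf1 fixes flow; stroke at Sf1)
#0 →J1  (J1: bond 5 brought flow, rest push out)
#1 →J1  (J1: bond 5 brought flow, rest push out)
#2 →J1  (common-f at J1 fixed by 5)
#4 →J1  (J1 flow already set via bond 5)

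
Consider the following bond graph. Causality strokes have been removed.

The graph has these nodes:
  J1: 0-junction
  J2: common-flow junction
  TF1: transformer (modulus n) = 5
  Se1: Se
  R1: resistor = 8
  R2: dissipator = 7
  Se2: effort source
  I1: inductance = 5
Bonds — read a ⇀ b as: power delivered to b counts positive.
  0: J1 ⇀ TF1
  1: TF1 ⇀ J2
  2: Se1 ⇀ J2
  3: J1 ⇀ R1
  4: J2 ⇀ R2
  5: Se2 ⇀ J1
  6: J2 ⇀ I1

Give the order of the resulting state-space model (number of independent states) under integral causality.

#2 →J2  (Se1 (Se) sets effort on bond)
#5 →J1  (Se2: effort source, stroke at far end)
#0 →TF1  (J1 effort already set via bond 5)
#3 →R1  (0-jn J1 has e-setter on 5)
#1 →J2  (TF1: transformer flips bond 0)
#6 →I1  (I1 integral (f out))
#4 →J2  (1-jn J2 has f-setter on 6)

1  (I1 all integral)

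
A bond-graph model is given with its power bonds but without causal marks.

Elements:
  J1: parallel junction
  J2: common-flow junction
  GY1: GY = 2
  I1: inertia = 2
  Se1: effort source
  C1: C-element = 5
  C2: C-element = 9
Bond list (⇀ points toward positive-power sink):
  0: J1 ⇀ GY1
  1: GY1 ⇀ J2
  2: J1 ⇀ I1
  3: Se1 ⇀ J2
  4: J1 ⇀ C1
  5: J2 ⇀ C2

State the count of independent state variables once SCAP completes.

b3 stroke→J2  (Se1: effort source, stroke at far end)
b2 stroke→I1  (prefer integral on I1)
b4 stroke→J1  (C1 outputs effort q/C1)
b0 stroke→GY1  (0-jn J1 has e-setter on 4)
b1 stroke→GY1  (GY GY1: same side as bond 0)
b5 stroke→J2  (J2 flow already set via bond 1)

3  (C1, C2, I1 all integral)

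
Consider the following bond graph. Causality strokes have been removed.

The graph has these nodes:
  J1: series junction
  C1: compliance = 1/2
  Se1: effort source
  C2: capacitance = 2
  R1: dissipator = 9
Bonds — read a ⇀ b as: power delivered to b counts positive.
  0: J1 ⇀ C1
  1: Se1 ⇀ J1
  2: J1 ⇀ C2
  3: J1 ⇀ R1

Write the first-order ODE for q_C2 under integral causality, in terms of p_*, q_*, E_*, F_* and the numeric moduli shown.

β1 stroke→J1  (Se1 (Se) sets effort on bond)
β0 stroke→J1  (prefer integral on C1)
β2 stroke→J1  (C2 integral (e out))
β3 stroke→R1  (J1: last free bond brings flow in)

dq_C2/dt = E_Se1/9 - 2*q_C1/9 - q_C2/18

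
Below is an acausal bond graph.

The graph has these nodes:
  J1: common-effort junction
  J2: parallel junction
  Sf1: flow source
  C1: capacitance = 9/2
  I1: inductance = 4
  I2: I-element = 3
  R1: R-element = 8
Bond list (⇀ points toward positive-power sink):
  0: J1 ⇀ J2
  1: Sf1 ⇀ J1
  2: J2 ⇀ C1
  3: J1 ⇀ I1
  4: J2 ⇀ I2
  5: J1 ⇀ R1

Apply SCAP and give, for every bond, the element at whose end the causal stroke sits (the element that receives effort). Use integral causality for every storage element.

#1 |Sf1  (Sf1 (Sf) sets flow on bond)
#2 |J2  (prefer integral on C1)
#0 |J1  (J2 effort already set via bond 2)
#4 |I2  (J2: bond 2 brought effort, rest push out)
#3 |I1  (J1 effort already set via bond 0)
#5 |R1  (J1 effort already set via bond 0)

bond 0 stroke→J1
bond 1 stroke→Sf1
bond 2 stroke→J2
bond 3 stroke→I1
bond 4 stroke→I2
bond 5 stroke→R1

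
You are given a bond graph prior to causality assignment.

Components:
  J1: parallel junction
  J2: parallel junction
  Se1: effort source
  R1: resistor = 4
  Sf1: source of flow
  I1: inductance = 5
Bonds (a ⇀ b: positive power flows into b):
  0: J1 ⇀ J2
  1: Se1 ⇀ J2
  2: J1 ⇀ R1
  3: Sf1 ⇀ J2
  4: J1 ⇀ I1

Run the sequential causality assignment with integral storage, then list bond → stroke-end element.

#0 |J1
#1 |J2
#2 |R1
#3 |Sf1
#4 |I1

bond 1 →J2  (Se1 (Se) sets effort on bond)
bond 3 →Sf1  (Sf1 fixes flow; stroke at Sf1)
bond 0 →J1  (common-e at J2 fixed by 1)
bond 2 →R1  (0-jn J1 has e-setter on 0)
bond 4 →I1  (common-e at J1 fixed by 0)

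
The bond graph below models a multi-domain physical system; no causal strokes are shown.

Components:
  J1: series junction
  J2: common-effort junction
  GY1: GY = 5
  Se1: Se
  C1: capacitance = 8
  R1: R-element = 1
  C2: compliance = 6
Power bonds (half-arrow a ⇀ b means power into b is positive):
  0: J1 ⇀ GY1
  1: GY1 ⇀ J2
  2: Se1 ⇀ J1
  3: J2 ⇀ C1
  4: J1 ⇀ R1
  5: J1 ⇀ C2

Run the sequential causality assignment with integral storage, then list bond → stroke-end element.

β2 →J1  (source Se1 imposes e)
β3 →J2  (C1: C, integral causality)
β1 →GY1  (J2 effort already set via bond 3)
β0 →GY1  (through GY1, causality inverts; strokes same side of GY1)
β4 →J1  (J1: bond 0 brought flow, rest push out)
β5 →J1  (common-f at J1 fixed by 0)

β0 stroke at GY1
β1 stroke at GY1
β2 stroke at J1
β3 stroke at J2
β4 stroke at J1
β5 stroke at J1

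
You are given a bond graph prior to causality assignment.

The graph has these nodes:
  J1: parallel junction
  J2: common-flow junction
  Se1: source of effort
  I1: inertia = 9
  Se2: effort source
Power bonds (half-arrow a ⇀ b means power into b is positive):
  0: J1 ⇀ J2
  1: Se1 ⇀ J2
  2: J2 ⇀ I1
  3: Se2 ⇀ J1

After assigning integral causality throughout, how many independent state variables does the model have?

#1 |J2  (Se1 (Se) sets effort on bond)
#3 |J1  (Se2 (Se) sets effort on bond)
#0 |J2  (common-e at J1 fixed by 3)
#2 |I1  (J2: last free bond brings flow in)

1  (I1 all integral)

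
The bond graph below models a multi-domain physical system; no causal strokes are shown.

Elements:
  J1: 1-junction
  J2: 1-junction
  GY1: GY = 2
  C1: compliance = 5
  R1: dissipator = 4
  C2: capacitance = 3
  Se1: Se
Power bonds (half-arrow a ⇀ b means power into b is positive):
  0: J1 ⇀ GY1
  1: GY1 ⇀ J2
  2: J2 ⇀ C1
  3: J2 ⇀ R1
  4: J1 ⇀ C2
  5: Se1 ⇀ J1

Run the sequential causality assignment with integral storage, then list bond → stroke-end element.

β0 |GY1
β1 |GY1
β2 |J2
β3 |J2
β4 |J1
β5 |J1

β5 stroke at J1  (Se1: effort source, stroke at far end)
β2 stroke at J2  (C1: C, integral causality)
β4 stroke at J1  (C2 integral (e out))
β0 stroke at GY1  (J1 needs exactly one f-in)
β1 stroke at GY1  (GY1 both-in/both-out from 0)
β3 stroke at J2  (common-f at J2 fixed by 1)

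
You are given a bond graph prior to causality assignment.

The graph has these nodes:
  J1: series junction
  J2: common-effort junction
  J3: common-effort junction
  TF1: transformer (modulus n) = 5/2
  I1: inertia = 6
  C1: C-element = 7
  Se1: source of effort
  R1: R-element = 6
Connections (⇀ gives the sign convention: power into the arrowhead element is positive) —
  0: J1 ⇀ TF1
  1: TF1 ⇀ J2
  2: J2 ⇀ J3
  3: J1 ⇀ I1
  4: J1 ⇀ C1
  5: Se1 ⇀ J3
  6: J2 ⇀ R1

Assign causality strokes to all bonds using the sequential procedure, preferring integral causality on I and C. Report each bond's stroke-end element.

bond 5 →J3  (source Se1 imposes e)
bond 2 →J2  (J3: bond 5 brought effort, rest push out)
bond 1 →TF1  (J2: bond 2 brought effort, rest push out)
bond 6 →R1  (J2: bond 2 brought effort, rest push out)
bond 0 →J1  (TF1 one-in-one-out from 1)
bond 3 →I1  (prefer integral on I1)
bond 4 →J1  (J1: bond 3 brought flow, rest push out)

bond 0 |J1
bond 1 |TF1
bond 2 |J2
bond 3 |I1
bond 4 |J1
bond 5 |J3
bond 6 |R1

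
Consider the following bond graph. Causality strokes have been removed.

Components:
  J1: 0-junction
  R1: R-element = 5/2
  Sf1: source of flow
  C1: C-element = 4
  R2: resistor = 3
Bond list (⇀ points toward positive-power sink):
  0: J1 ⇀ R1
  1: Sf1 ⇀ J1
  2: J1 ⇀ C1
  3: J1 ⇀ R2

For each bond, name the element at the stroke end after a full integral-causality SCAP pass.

bond 0 |R1
bond 1 |Sf1
bond 2 |J1
bond 3 |R2

bond 1 stroke→Sf1  (Sf1: flow source, stroke at near end)
bond 2 stroke→J1  (C1 outputs effort q/C1)
bond 0 stroke→R1  (J1 effort already set via bond 2)
bond 3 stroke→R2  (0-jn J1 has e-setter on 2)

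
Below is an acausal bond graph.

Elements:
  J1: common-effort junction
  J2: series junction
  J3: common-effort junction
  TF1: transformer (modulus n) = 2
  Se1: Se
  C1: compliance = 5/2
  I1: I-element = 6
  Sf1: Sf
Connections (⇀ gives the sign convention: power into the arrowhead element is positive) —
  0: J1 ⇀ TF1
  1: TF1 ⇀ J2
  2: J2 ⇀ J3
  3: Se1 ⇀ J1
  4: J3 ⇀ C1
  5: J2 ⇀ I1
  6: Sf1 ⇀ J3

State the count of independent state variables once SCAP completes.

2  (C1, I1 all integral)

β3 |J1  (Se1 (Se) sets effort on bond)
β6 |Sf1  (Sf1: flow source, stroke at near end)
β0 |TF1  (J1 effort already set via bond 3)
β1 |J2  (TF1: transformer flips bond 0)
β4 |J3  (C1 outputs effort q/C1)
β2 |J2  (0-jn J3 has e-setter on 4)
β5 |I1  (J2: last free bond brings flow in)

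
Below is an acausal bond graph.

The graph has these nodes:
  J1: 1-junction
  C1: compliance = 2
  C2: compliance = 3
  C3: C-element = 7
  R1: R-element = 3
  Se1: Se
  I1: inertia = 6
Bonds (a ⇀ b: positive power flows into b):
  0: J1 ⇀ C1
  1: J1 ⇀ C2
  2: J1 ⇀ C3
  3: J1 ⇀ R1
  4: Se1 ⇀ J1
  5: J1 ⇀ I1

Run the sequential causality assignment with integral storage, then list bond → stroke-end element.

β4 |J1  (Se1 (Se) sets effort on bond)
β0 |J1  (C1 outputs effort q/C1)
β1 |J1  (C2 integral (e out))
β2 |J1  (C3 integral (e out))
β5 |I1  (I1: I, integral causality)
β3 |J1  (J1 flow already set via bond 5)

β0 stroke at J1
β1 stroke at J1
β2 stroke at J1
β3 stroke at J1
β4 stroke at J1
β5 stroke at I1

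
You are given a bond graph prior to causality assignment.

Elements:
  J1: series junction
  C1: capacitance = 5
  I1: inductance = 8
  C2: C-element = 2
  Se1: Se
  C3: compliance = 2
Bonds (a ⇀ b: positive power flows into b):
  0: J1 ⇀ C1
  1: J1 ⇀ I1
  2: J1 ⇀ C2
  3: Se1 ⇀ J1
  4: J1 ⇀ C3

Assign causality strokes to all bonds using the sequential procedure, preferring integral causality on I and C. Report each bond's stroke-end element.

#3 stroke→J1  (Se1 (Se) sets effort on bond)
#0 stroke→J1  (C1 outputs effort q/C1)
#1 stroke→I1  (prefer integral on I1)
#2 stroke→J1  (J1: bond 1 brought flow, rest push out)
#4 stroke→J1  (1-jn J1 has f-setter on 1)

β0 |J1
β1 |I1
β2 |J1
β3 |J1
β4 |J1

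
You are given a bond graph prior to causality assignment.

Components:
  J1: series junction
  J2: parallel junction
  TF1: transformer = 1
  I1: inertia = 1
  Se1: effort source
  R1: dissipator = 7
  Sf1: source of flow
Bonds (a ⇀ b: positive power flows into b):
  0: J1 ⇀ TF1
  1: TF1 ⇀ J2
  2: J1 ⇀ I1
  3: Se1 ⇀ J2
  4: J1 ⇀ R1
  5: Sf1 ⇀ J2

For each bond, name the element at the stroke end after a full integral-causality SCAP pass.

b3 |J2  (Se1 fixes effort; stroke away)
b5 |Sf1  (source Sf1 imposes f)
b1 |TF1  (J2 effort already set via bond 3)
b0 |J1  (TF1: transformer flips bond 1)
b2 |I1  (I1: I, integral causality)
b4 |J1  (common-f at J1 fixed by 2)

#0 →J1
#1 →TF1
#2 →I1
#3 →J2
#4 →J1
#5 →Sf1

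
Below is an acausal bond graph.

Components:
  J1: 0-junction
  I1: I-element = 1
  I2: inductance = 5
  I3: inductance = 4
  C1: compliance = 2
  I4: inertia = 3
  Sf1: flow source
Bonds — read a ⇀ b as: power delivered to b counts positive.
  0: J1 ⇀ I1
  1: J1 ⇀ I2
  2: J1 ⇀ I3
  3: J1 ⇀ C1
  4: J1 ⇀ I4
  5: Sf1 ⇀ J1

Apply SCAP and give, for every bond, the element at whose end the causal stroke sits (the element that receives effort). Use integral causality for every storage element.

bond 5 →Sf1  (Sf1: flow source, stroke at near end)
bond 0 →I1  (I1 outputs flow p/I1)
bond 1 →I2  (I2 outputs flow p/I2)
bond 2 →I3  (I3 integral (f out))
bond 3 →J1  (prefer integral on C1)
bond 4 →I4  (J1 effort already set via bond 3)

β0 stroke→I1
β1 stroke→I2
β2 stroke→I3
β3 stroke→J1
β4 stroke→I4
β5 stroke→Sf1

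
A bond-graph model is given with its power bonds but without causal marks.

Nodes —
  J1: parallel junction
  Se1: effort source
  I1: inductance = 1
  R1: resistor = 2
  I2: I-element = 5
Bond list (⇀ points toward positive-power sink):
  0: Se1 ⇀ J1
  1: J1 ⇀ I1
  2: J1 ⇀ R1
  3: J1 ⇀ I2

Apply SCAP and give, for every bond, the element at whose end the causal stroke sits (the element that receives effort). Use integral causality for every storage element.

b0 |J1  (Se1: effort source, stroke at far end)
b1 |I1  (J1: bond 0 brought effort, rest push out)
b2 |R1  (J1 effort already set via bond 0)
b3 |I2  (J1 effort already set via bond 0)

#0 |J1
#1 |I1
#2 |R1
#3 |I2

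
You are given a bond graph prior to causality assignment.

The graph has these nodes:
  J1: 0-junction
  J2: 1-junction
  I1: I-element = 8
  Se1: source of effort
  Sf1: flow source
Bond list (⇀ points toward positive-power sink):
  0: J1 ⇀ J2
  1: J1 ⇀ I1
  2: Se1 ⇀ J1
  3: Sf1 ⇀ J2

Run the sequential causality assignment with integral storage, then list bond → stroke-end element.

bond 2 stroke at J1  (Se1 (Se) sets effort on bond)
bond 3 stroke at Sf1  (Sf1 (Sf) sets flow on bond)
bond 0 stroke at J2  (J1 effort already set via bond 2)
bond 1 stroke at I1  (J1 effort already set via bond 2)

β0 →J2
β1 →I1
β2 →J1
β3 →Sf1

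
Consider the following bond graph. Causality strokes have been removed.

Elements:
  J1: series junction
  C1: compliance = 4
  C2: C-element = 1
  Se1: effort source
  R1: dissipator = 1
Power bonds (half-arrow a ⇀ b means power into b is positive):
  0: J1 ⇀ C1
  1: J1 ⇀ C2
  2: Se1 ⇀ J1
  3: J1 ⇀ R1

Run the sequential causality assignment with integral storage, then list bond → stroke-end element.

bond 2 stroke at J1  (Se1 (Se) sets effort on bond)
bond 0 stroke at J1  (prefer integral on C1)
bond 1 stroke at J1  (C2: C, integral causality)
bond 3 stroke at R1  (J1 needs exactly one f-in)

β0 stroke→J1
β1 stroke→J1
β2 stroke→J1
β3 stroke→R1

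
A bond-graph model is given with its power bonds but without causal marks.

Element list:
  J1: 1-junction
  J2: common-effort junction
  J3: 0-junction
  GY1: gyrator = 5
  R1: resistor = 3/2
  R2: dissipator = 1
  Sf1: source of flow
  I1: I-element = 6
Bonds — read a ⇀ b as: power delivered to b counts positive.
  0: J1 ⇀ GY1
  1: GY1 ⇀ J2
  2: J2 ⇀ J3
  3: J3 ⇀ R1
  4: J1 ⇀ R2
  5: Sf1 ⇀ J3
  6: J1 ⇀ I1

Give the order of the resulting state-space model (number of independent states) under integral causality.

1  (I1 all integral)

b5 stroke at Sf1  (Sf1 fixes flow; stroke at Sf1)
b6 stroke at I1  (I1 integral (f out))
b0 stroke at J1  (J1 flow already set via bond 6)
b4 stroke at J1  (1-jn J1 has f-setter on 6)
b1 stroke at J2  (through GY1, causality inverts; strokes same side of GY1)
b2 stroke at J3  (J2 effort already set via bond 1)
b3 stroke at R1  (common-e at J3 fixed by 2)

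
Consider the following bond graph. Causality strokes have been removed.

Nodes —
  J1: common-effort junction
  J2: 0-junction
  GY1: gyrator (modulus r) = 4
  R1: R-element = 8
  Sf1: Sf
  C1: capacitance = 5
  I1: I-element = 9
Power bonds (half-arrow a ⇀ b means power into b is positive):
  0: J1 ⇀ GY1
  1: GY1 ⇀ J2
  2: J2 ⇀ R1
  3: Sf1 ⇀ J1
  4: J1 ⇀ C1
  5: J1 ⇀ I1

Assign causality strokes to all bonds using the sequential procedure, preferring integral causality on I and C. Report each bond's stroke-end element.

bond 0 →GY1
bond 1 →GY1
bond 2 →J2
bond 3 →Sf1
bond 4 →J1
bond 5 →I1

bond 3 stroke→Sf1  (Sf1 fixes flow; stroke at Sf1)
bond 4 stroke→J1  (prefer integral on C1)
bond 0 stroke→GY1  (J1 effort already set via bond 4)
bond 5 stroke→I1  (J1 effort already set via bond 4)
bond 1 stroke→GY1  (GY1 both-in/both-out from 0)
bond 2 stroke→J2  (only one effort-in slot at J2)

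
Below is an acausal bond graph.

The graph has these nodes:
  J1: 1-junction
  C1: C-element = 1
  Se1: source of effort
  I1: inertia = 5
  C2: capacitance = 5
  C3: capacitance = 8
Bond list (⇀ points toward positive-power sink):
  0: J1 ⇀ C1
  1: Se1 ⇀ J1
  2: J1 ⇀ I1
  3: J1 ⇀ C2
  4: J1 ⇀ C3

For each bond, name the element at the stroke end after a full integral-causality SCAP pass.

β1 |J1  (Se1 (Se) sets effort on bond)
β0 |J1  (C1: C, integral causality)
β2 |I1  (I1 integral (f out))
β3 |J1  (J1: bond 2 brought flow, rest push out)
β4 |J1  (1-jn J1 has f-setter on 2)

b0 |J1
b1 |J1
b2 |I1
b3 |J1
b4 |J1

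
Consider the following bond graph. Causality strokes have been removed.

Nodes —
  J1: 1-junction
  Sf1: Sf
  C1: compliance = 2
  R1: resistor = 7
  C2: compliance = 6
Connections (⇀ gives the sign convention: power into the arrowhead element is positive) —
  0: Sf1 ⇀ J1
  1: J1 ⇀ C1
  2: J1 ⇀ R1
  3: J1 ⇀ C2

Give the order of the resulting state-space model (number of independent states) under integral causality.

#0 →Sf1  (Sf1: flow source, stroke at near end)
#1 →J1  (1-jn J1 has f-setter on 0)
#2 →J1  (J1 flow already set via bond 0)
#3 →J1  (1-jn J1 has f-setter on 0)

2  (C1, C2 all integral)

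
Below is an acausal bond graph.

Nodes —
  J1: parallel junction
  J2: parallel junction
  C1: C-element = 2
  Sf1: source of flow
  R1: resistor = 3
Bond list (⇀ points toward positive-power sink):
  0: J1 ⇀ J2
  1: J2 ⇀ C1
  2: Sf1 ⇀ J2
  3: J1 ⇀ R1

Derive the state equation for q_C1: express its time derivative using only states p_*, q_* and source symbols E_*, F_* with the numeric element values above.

b2 |Sf1  (Sf1 (Sf) sets flow on bond)
b1 |J2  (prefer integral on C1)
b0 |J1  (J2: bond 1 brought effort, rest push out)
b3 |R1  (J1: bond 0 brought effort, rest push out)

dq_C1/dt = F_Sf1 - q_C1/6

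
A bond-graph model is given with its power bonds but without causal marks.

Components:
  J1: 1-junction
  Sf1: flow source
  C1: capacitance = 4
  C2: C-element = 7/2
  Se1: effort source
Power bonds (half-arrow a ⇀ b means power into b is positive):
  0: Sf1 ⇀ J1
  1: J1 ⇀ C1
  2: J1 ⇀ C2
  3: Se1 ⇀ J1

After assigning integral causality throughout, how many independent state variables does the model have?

2  (C1, C2 all integral)

bond 0 stroke→Sf1  (Sf1 fixes flow; stroke at Sf1)
bond 3 stroke→J1  (Se1 (Se) sets effort on bond)
bond 1 stroke→J1  (J1: bond 0 brought flow, rest push out)
bond 2 stroke→J1  (1-jn J1 has f-setter on 0)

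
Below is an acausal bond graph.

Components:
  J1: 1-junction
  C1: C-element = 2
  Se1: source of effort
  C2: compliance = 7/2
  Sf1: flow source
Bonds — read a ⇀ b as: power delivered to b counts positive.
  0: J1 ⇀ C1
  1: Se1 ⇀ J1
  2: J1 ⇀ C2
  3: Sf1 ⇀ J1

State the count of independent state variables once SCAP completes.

2  (C1, C2 all integral)

β1 →J1  (source Se1 imposes e)
β3 →Sf1  (source Sf1 imposes f)
β0 →J1  (J1: bond 3 brought flow, rest push out)
β2 →J1  (J1 flow already set via bond 3)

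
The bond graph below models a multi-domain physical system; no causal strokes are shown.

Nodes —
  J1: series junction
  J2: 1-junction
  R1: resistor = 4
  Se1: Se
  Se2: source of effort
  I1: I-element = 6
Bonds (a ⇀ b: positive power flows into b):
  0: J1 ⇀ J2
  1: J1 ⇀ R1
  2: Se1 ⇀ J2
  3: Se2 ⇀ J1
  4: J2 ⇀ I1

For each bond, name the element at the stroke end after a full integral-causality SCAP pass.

β2 stroke at J2  (source Se1 imposes e)
β3 stroke at J1  (Se2 (Se) sets effort on bond)
β4 stroke at I1  (prefer integral on I1)
β0 stroke at J2  (common-f at J2 fixed by 4)
β1 stroke at J1  (1-jn J1 has f-setter on 0)

b0 stroke at J2
b1 stroke at J1
b2 stroke at J2
b3 stroke at J1
b4 stroke at I1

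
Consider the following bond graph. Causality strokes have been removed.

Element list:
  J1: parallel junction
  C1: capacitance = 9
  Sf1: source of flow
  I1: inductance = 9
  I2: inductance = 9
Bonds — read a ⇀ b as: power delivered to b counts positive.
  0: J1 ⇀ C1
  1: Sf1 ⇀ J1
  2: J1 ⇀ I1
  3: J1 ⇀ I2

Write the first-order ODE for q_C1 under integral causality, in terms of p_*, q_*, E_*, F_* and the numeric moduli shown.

dq_C1/dt = F_Sf1 - p_I1/9 - p_I2/9

b1 stroke at Sf1  (source Sf1 imposes f)
b0 stroke at J1  (C1 outputs effort q/C1)
b2 stroke at I1  (J1 effort already set via bond 0)
b3 stroke at I2  (J1: bond 0 brought effort, rest push out)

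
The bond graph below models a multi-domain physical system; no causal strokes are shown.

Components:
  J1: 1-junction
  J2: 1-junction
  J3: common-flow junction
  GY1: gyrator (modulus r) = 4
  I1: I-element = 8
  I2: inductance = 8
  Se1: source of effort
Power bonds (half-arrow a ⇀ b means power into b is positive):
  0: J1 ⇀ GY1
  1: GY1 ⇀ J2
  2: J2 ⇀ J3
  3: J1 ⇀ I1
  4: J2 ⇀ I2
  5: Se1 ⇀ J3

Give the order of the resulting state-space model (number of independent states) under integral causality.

#5 →J3  (Se1 (Se) sets effort on bond)
#2 →J2  (J3: last free bond brings flow in)
#3 →I1  (prefer integral on I1)
#0 →J1  (1-jn J1 has f-setter on 3)
#1 →J2  (GY GY1: same side as bond 0)
#4 →I2  (only one flow-in slot at J2)

2  (I1, I2 all integral)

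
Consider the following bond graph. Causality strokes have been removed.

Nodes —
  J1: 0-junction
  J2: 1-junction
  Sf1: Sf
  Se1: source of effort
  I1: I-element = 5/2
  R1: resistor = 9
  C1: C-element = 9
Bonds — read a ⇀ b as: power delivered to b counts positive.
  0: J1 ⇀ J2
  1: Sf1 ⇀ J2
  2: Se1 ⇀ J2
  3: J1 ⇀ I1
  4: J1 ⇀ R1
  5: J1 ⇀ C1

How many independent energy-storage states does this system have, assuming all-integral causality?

2  (C1, I1 all integral)

β1 |Sf1  (Sf1 (Sf) sets flow on bond)
β2 |J2  (Se1 (Se) sets effort on bond)
β0 |J2  (common-f at J2 fixed by 1)
β3 |I1  (prefer integral on I1)
β5 |J1  (prefer integral on C1)
β4 |R1  (0-jn J1 has e-setter on 5)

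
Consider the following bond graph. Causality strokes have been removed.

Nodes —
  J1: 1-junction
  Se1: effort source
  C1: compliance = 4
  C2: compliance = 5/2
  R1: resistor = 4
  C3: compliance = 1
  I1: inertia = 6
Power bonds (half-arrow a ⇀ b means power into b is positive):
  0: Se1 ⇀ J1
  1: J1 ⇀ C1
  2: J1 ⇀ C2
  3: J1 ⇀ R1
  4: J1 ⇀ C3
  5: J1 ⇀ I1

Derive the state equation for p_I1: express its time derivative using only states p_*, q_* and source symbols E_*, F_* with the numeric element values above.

b0 |J1  (Se1: effort source, stroke at far end)
b1 |J1  (prefer integral on C1)
b2 |J1  (C2: C, integral causality)
b4 |J1  (prefer integral on C3)
b5 |I1  (I1 outputs flow p/I1)
b3 |J1  (J1: bond 5 brought flow, rest push out)

dp_I1/dt = E_Se1 - 2*p_I1/3 - q_C1/4 - 2*q_C2/5 - q_C3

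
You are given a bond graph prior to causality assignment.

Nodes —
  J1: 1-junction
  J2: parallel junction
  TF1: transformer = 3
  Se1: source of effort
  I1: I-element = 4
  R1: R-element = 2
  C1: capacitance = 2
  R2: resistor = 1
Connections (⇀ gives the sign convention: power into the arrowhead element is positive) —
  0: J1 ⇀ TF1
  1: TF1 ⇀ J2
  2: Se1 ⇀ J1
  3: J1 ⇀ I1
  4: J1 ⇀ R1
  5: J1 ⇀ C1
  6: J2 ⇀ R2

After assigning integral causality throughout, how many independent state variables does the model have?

2  (C1, I1 all integral)

bond 2 stroke→J1  (Se1 fixes effort; stroke away)
bond 3 stroke→I1  (I1 integral (f out))
bond 0 stroke→J1  (common-f at J1 fixed by 3)
bond 4 stroke→J1  (J1: bond 3 brought flow, rest push out)
bond 5 stroke→J1  (J1: bond 3 brought flow, rest push out)
bond 1 stroke→TF1  (TF1 one-in-one-out from 0)
bond 6 stroke→J2  (closing 0-jn rule on J2)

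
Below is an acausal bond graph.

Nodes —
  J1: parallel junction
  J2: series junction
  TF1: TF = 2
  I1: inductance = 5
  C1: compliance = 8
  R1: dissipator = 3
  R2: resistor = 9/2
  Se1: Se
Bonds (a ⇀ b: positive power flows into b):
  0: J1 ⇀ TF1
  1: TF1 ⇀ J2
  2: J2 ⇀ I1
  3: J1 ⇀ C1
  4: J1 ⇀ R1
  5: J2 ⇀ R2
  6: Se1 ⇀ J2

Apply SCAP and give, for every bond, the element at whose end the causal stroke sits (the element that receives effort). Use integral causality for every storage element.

#0 →TF1
#1 →J2
#2 →I1
#3 →J1
#4 →R1
#5 →J2
#6 →J2

b6 stroke at J2  (source Se1 imposes e)
b2 stroke at I1  (prefer integral on I1)
b1 stroke at J2  (J2 flow already set via bond 2)
b5 stroke at J2  (J2 flow already set via bond 2)
b0 stroke at TF1  (TF1: transformer flips bond 1)
b3 stroke at J1  (C1: C, integral causality)
b4 stroke at R1  (J1: bond 3 brought effort, rest push out)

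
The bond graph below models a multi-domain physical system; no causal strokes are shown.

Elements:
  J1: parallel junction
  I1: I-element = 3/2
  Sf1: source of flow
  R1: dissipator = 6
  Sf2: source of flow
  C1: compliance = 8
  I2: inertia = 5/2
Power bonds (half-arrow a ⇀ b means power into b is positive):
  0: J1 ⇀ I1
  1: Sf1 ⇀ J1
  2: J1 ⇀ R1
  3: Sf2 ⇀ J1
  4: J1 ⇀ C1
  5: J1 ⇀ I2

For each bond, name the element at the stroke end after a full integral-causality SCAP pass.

β1 stroke→Sf1  (Sf1: flow source, stroke at near end)
β3 stroke→Sf2  (Sf2 fixes flow; stroke at Sf2)
β0 stroke→I1  (I1: I, integral causality)
β4 stroke→J1  (C1: C, integral causality)
β2 stroke→R1  (0-jn J1 has e-setter on 4)
β5 stroke→I2  (common-e at J1 fixed by 4)

bond 0 stroke→I1
bond 1 stroke→Sf1
bond 2 stroke→R1
bond 3 stroke→Sf2
bond 4 stroke→J1
bond 5 stroke→I2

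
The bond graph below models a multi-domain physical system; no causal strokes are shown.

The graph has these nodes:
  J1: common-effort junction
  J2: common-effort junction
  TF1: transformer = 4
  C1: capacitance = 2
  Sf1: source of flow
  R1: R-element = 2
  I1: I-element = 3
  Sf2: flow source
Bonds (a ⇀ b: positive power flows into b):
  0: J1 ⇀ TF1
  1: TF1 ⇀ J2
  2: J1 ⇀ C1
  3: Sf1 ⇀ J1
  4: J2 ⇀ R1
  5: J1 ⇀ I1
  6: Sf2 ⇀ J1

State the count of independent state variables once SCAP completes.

β3 →Sf1  (source Sf1 imposes f)
β6 →Sf2  (Sf2 (Sf) sets flow on bond)
β2 →J1  (C1 integral (e out))
β0 →TF1  (J1 effort already set via bond 2)
β5 →I1  (common-e at J1 fixed by 2)
β1 →J2  (through TF1, causality passes straight; one stroke at TF1)
β4 →R1  (J2 effort already set via bond 1)

2  (C1, I1 all integral)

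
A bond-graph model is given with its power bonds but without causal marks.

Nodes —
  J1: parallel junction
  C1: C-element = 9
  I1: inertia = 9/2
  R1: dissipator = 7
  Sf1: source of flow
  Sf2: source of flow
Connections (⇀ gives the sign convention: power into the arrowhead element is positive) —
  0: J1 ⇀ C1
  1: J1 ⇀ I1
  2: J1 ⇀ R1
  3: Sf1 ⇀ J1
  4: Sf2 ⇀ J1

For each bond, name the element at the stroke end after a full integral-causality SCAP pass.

b3 →Sf1  (source Sf1 imposes f)
b4 →Sf2  (source Sf2 imposes f)
b0 →J1  (C1: C, integral causality)
b1 →I1  (common-e at J1 fixed by 0)
b2 →R1  (0-jn J1 has e-setter on 0)

bond 0 |J1
bond 1 |I1
bond 2 |R1
bond 3 |Sf1
bond 4 |Sf2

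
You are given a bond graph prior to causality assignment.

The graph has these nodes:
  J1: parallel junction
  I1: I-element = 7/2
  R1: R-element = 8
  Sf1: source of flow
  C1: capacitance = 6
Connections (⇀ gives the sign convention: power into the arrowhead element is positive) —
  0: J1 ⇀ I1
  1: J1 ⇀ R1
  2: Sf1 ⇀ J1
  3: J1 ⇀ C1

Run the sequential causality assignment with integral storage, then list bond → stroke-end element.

#2 →Sf1  (Sf1: flow source, stroke at near end)
#0 →I1  (prefer integral on I1)
#3 →J1  (C1: C, integral causality)
#1 →R1  (J1 effort already set via bond 3)

b0 stroke→I1
b1 stroke→R1
b2 stroke→Sf1
b3 stroke→J1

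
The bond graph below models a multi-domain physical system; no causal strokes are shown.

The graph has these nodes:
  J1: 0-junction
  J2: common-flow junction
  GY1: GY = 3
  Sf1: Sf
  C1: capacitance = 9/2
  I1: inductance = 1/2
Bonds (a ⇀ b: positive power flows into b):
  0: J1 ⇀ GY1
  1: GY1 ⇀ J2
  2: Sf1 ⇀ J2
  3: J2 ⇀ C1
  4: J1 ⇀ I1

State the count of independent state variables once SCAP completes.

2  (C1, I1 all integral)

β2 stroke→Sf1  (source Sf1 imposes f)
β1 stroke→J2  (1-jn J2 has f-setter on 2)
β3 stroke→J2  (1-jn J2 has f-setter on 2)
β0 stroke→J1  (through GY1, causality inverts; strokes same side of GY1)
β4 stroke→I1  (common-e at J1 fixed by 0)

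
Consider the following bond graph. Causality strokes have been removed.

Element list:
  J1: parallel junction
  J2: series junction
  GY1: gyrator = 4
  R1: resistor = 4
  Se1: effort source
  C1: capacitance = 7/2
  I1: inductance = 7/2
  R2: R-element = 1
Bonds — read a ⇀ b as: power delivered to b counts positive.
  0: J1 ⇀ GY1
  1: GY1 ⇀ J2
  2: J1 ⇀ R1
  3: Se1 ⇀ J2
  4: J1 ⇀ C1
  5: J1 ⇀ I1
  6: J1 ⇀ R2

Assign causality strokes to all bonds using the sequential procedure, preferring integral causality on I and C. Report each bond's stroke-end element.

b3 →J2  (source Se1 imposes e)
b1 →GY1  (J2: last free bond brings flow in)
b0 →GY1  (through GY1, causality inverts; strokes same side of GY1)
b4 →J1  (C1 integral (e out))
b2 →R1  (J1 effort already set via bond 4)
b5 →I1  (J1 effort already set via bond 4)
b6 →R2  (J1: bond 4 brought effort, rest push out)

b0 →GY1
b1 →GY1
b2 →R1
b3 →J2
b4 →J1
b5 →I1
b6 →R2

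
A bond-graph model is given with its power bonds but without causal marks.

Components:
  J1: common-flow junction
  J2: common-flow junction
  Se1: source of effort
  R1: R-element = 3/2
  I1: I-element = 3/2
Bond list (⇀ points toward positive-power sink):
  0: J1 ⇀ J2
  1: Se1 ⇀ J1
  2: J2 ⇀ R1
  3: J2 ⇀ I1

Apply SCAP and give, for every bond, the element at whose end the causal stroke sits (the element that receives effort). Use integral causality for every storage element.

bond 0 →J2
bond 1 →J1
bond 2 →J2
bond 3 →I1

#1 stroke at J1  (Se1 (Se) sets effort on bond)
#0 stroke at J2  (closing 1-jn rule on J1)
#3 stroke at I1  (I1 outputs flow p/I1)
#2 stroke at J2  (common-f at J2 fixed by 3)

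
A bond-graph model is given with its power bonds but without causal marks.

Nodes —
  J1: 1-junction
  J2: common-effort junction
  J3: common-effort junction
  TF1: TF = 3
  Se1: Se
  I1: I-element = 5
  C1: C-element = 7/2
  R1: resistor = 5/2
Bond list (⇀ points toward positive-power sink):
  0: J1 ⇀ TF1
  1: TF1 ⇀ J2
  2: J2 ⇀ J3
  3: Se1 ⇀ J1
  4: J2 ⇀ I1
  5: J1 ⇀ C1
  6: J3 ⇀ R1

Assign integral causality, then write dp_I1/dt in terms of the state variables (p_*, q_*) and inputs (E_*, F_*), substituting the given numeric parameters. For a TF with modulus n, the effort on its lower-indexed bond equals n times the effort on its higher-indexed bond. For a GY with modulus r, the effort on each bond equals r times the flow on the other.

b3 stroke→J1  (source Se1 imposes e)
b4 stroke→I1  (I1 outputs flow p/I1)
b5 stroke→J1  (C1 integral (e out))
b0 stroke→TF1  (closing 1-jn rule on J1)
b1 stroke→J2  (TF1: transformer flips bond 0)
b2 stroke→J3  (J2 effort already set via bond 1)
b6 stroke→R1  (J3: bond 2 brought effort, rest push out)

dp_I1/dt = E_Se1/3 - 2*q_C1/21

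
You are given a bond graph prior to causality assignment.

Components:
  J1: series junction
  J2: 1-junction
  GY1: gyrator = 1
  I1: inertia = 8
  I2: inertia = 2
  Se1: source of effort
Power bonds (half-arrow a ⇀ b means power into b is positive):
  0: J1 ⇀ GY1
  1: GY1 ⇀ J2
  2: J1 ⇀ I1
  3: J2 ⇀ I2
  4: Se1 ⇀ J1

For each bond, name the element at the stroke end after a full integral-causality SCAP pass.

b0 stroke→J1
b1 stroke→J2
b2 stroke→I1
b3 stroke→I2
b4 stroke→J1

bond 4 |J1  (source Se1 imposes e)
bond 2 |I1  (I1 outputs flow p/I1)
bond 0 |J1  (common-f at J1 fixed by 2)
bond 1 |J2  (GY1: gyrator matches bond 0)
bond 3 |I2  (J2 needs exactly one f-in)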